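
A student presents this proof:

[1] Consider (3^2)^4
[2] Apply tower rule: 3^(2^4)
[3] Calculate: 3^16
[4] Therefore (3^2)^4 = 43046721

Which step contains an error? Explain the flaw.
Step 2: Apply tower rule: 3^(2^4)

Step 2 incorrectly states that (a^b)^c = a^(b^c). The correct rule is (a^b)^c = a^(b×c). The actual value is (3^2)^4 = 3^8 = 6561, not 3^16 = 43046721.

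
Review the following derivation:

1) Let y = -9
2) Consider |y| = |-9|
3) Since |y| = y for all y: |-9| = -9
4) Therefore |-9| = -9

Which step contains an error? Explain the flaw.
Step 3: Since |y| = y for all y: |-9| = -9

Step 3 incorrectly states that |y| = y for all y. The correct definition is |y| = y when y >= 0, and |y| = -y when y < 0. Since -9 < 0, we have |-9| = -(-9) = 9, not -9.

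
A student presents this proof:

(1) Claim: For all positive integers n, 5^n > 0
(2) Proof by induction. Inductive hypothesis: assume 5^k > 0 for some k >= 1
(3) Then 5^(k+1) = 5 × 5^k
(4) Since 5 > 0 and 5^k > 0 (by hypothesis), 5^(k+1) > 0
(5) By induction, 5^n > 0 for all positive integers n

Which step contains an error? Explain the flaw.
Step 5: By induction, 5^n > 0 for all positive integers n

Step 5 concludes the proof by induction, but no base case was ever established. A valid induction proof requires: (1) a base case proving 5^1 > 0, and (2) an inductive step showing IF 5^k > 0 THEN 5^(k+1) > 0. Steps 2-4 correctly establish the inductive step, but without the base case the conclusion in step 5 does not follow.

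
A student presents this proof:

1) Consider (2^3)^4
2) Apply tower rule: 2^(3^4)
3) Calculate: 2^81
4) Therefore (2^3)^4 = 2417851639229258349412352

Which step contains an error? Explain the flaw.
Step 2: Apply tower rule: 2^(3^4)

Step 2 incorrectly states that (a^b)^c = a^(b^c). The correct rule is (a^b)^c = a^(b×c). The actual value is (2^3)^4 = 2^12 = 4096, not 2^81 = 2417851639229258349412352.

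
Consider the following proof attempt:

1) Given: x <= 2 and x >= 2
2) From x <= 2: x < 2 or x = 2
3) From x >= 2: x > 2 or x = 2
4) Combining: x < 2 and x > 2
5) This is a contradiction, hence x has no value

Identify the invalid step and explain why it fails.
Step 4: Combining: x < 2 and x > 2

Step 4 incorrectly combines the conditions. From x <= 2 and x >= 2, the intersection is x = 2. The error treats the 'or' cases as 'and' requirements. The correct conclusion is that x = 2 is the unique solution, not that no solution exists.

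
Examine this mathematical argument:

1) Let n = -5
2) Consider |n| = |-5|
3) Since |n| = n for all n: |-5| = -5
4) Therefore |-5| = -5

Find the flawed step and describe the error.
Step 3: Since |n| = n for all n: |-5| = -5

Step 3 incorrectly states that |n| = n for all n. The correct definition is |n| = n when n >= 0, and |n| = -n when n < 0. Since -5 < 0, we have |-5| = -(-5) = 5, not -5.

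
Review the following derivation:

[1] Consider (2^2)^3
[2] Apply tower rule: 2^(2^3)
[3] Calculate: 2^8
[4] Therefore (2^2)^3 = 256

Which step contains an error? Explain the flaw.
Step 2: Apply tower rule: 2^(2^3)

Step 2 incorrectly states that (a^b)^c = a^(b^c). The correct rule is (a^b)^c = a^(b×c). The actual value is (2^2)^3 = 2^6 = 64, not 2^8 = 256.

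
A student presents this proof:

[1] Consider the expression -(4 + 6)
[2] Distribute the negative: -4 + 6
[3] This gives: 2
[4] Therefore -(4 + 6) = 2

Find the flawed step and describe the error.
Step 2: Distribute the negative: -4 + 6

Step 2 incorrectly distributes the negative sign. The correct distribution is -(4 + 6) = -4 - 6 = -10. The negative must be applied to both terms, not just the first. The error treats -(4 + 6) as -4 + 6, which equals 2 instead of -10.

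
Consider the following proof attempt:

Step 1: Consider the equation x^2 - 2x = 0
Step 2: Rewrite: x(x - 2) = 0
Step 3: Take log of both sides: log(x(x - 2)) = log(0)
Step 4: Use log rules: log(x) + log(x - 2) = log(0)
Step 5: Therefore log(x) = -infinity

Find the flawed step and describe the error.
Step 3: Take log of both sides: log(x(x - 2)) = log(0)

Step 3 takes the logarithm of both sides, resulting in log(0) on the right side. The logarithm is only defined for positive numbers; log(0) is undefined (approaches negative infinity). This operation is invalid.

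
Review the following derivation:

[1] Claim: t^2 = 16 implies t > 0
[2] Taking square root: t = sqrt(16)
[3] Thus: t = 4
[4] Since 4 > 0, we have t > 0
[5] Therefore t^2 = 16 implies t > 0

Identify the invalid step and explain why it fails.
Step 2: Taking square root: t = sqrt(16)

Step 2 takes the square root and assumes the positive root only. The equation t^2 = 16 actually has two solutions: t = 4 and t = -4. The proof silently assumes t > 0 without justification, then uses this assumption to conclude t > 0, which is circular. The counterexample t = -4 shows the claim is false.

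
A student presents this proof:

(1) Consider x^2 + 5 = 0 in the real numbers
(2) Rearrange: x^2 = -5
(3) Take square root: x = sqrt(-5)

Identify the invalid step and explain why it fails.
Step 3: Take square root: x = sqrt(-5)

Step 3 takes the square root of -5, which is negative. In the real number system, the square root of a negative number is undefined. The equation x^2 + 5 = 0 has no real solutions. Square roots of negative numbers only exist in the complex numbers.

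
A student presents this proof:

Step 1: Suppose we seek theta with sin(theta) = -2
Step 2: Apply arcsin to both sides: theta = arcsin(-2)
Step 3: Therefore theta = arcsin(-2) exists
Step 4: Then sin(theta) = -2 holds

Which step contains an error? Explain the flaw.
Step 2: Apply arcsin to both sides: theta = arcsin(-2)

Step 2 applies arcsin to -2. However, arcsin(x) is only defined for x in [-1, 1] because sin(theta) can only produce values in that range. Since |-2| > 1, arcsin(-2) is undefined. There is no angle whose sine equals -2.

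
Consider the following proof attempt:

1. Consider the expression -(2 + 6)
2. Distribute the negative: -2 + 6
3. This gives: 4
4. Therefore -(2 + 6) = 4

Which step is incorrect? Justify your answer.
Step 2: Distribute the negative: -2 + 6

Step 2 incorrectly distributes the negative sign. The correct distribution is -(2 + 6) = -2 - 6 = -8. The negative must be applied to both terms, not just the first. The error treats -(2 + 6) as -2 + 6, which equals 4 instead of -8.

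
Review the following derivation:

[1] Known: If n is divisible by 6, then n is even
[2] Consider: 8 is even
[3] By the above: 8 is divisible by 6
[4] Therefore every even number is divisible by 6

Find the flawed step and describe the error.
Step 3: By the above: 8 is divisible by 6

Step 3 commits the fallacy of affirming the consequent. The known fact 'divisible by 6 → even' does NOT imply 'even → divisible by 6'. That would be the converse, which is false. For example, 8 is even but 8 ÷ 6 = 1.33, which is not an integer.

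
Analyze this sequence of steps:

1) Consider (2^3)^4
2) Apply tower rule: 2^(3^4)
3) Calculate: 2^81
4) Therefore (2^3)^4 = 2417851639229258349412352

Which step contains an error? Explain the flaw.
Step 2: Apply tower rule: 2^(3^4)

Step 2 incorrectly states that (a^b)^c = a^(b^c). The correct rule is (a^b)^c = a^(b×c). The actual value is (2^3)^4 = 2^12 = 4096, not 2^81 = 2417851639229258349412352.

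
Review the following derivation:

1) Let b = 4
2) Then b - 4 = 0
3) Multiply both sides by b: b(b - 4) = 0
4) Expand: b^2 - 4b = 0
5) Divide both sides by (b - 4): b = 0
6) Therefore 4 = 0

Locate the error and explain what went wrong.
Step 5: Divide both sides by (b - 4): b = 0

Step 5 divides both sides by (b - 4). However, since b = 4, we have (b - 4) = 0. Division by zero is undefined, making this step invalid.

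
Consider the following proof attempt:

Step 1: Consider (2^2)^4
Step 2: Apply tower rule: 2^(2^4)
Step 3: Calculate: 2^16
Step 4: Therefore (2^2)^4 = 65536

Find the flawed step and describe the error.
Step 2: Apply tower rule: 2^(2^4)

Step 2 incorrectly states that (a^b)^c = a^(b^c). The correct rule is (a^b)^c = a^(b×c). The actual value is (2^2)^4 = 2^8 = 256, not 2^16 = 65536.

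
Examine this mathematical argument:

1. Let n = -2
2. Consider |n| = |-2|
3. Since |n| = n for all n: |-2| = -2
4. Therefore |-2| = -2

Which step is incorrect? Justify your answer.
Step 3: Since |n| = n for all n: |-2| = -2

Step 3 incorrectly states that |n| = n for all n. The correct definition is |n| = n when n >= 0, and |n| = -n when n < 0. Since -2 < 0, we have |-2| = -(-2) = 2, not -2.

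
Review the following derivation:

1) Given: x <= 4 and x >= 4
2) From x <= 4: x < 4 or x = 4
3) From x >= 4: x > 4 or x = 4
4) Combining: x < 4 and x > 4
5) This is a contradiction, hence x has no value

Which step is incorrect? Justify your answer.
Step 4: Combining: x < 4 and x > 4

Step 4 incorrectly combines the conditions. From x <= 4 and x >= 4, the intersection is x = 4. The error treats the 'or' cases as 'and' requirements. The correct conclusion is that x = 4 is the unique solution, not that no solution exists.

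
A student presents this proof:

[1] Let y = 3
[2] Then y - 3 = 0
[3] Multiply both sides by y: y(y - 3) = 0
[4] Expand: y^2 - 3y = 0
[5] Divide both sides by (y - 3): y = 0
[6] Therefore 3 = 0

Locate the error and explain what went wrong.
Step 5: Divide both sides by (y - 3): y = 0

Step 5 divides both sides by (y - 3). However, since y = 3, we have (y - 3) = 0. Division by zero is undefined, making this step invalid.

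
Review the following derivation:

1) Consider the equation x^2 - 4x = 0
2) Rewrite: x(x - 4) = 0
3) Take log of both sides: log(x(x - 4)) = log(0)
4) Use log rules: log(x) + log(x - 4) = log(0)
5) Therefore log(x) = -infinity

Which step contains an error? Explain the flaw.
Step 3: Take log of both sides: log(x(x - 4)) = log(0)

Step 3 takes the logarithm of both sides, resulting in log(0) on the right side. The logarithm is only defined for positive numbers; log(0) is undefined (approaches negative infinity). This operation is invalid.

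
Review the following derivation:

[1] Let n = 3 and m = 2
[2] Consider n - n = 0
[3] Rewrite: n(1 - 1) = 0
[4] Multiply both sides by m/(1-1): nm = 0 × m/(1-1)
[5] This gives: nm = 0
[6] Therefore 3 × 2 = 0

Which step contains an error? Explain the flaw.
Step 4: Multiply both sides by m/(1-1): nm = 0 × m/(1-1)

Step 4 multiplies both sides by m/(1-1). However, 1-1 = 0, so this is multiplication by m/0, which is undefined. We cannot multiply by an undefined expression.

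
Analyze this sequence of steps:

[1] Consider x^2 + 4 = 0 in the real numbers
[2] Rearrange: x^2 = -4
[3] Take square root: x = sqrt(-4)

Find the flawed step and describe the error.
Step 3: Take square root: x = sqrt(-4)

Step 3 takes the square root of -4, which is negative. In the real number system, the square root of a negative number is undefined. The equation x^2 + 4 = 0 has no real solutions. Square roots of negative numbers only exist in the complex numbers.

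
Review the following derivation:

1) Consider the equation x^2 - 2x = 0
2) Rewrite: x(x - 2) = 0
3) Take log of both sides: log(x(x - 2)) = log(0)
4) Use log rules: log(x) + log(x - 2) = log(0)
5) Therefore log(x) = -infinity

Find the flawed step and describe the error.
Step 3: Take log of both sides: log(x(x - 2)) = log(0)

Step 3 takes the logarithm of both sides, resulting in log(0) on the right side. The logarithm is only defined for positive numbers; log(0) is undefined (approaches negative infinity). This operation is invalid.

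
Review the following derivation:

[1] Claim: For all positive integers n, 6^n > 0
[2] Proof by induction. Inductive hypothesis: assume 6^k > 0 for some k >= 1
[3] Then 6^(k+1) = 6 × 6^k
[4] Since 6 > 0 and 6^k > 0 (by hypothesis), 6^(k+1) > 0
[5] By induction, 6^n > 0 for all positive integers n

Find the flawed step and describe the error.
Step 5: By induction, 6^n > 0 for all positive integers n

Step 5 concludes the proof by induction, but no base case was ever established. A valid induction proof requires: (1) a base case proving 6^1 > 0, and (2) an inductive step showing IF 6^k > 0 THEN 6^(k+1) > 0. Steps 2-4 correctly establish the inductive step, but without the base case the conclusion in step 5 does not follow.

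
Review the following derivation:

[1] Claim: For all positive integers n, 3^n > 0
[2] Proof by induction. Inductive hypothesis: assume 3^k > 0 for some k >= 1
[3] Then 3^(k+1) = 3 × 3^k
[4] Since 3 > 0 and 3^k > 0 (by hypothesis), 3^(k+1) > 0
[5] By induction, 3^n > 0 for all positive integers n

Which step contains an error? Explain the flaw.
Step 5: By induction, 3^n > 0 for all positive integers n

Step 5 concludes the proof by induction, but no base case was ever established. A valid induction proof requires: (1) a base case proving 3^1 > 0, and (2) an inductive step showing IF 3^k > 0 THEN 3^(k+1) > 0. Steps 2-4 correctly establish the inductive step, but without the base case the conclusion in step 5 does not follow.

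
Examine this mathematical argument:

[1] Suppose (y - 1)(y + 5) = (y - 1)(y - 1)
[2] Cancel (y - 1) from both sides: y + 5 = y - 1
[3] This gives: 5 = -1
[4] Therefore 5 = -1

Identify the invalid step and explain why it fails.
Step 2: Cancel (y - 1) from both sides: y + 5 = y - 1

Step 2 cancels (y - 1) from both sides. This is only valid if (y - 1) ≠ 0, i.e., y ≠ 1. When y = 1, both sides equal zero regardless of the other factors. The correct approach requires considering y = 1 as a separate case.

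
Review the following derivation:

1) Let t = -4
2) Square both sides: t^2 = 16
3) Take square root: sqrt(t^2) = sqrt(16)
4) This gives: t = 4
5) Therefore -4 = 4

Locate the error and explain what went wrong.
Step 4: This gives: t = 4

Step 4 incorrectly states that sqrt(t^2) = t. The correct identity is sqrt(t^2) = |t|. Since t = -4 < 0, we have sqrt(t^2) = |-4| = 4, not t = -4.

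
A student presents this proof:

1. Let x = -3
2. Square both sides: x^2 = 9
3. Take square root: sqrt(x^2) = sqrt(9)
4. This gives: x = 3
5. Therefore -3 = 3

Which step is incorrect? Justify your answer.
Step 4: This gives: x = 3

Step 4 incorrectly states that sqrt(x^2) = x. The correct identity is sqrt(x^2) = |x|. Since x = -3 < 0, we have sqrt(x^2) = |-3| = 3, not x = -3.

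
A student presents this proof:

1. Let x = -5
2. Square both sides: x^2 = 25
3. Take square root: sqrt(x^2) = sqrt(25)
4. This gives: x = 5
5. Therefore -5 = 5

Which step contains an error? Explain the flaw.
Step 4: This gives: x = 5

Step 4 incorrectly states that sqrt(x^2) = x. The correct identity is sqrt(x^2) = |x|. Since x = -5 < 0, we have sqrt(x^2) = |-5| = 5, not x = -5.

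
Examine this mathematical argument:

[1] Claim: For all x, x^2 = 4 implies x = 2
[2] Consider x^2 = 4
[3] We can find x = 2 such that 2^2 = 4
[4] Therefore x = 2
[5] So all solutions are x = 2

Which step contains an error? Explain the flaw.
Step 4: Therefore x = 2

Step 4 incorrectly concludes that x = 2 is the only solution. The proof shows that x = 2 is A solution (existence), but does not show it is the ONLY solution (uniqueness). In fact, x = -2 is also a solution since (-2)^2 = 4. Finding one solution doesn't prove there are no others.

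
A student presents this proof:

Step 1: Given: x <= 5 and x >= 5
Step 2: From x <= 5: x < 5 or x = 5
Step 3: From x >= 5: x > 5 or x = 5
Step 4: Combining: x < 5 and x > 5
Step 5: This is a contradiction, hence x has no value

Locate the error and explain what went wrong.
Step 4: Combining: x < 5 and x > 5

Step 4 incorrectly combines the conditions. From x <= 5 and x >= 5, the intersection is x = 5. The error treats the 'or' cases as 'and' requirements. The correct conclusion is that x = 5 is the unique solution, not that no solution exists.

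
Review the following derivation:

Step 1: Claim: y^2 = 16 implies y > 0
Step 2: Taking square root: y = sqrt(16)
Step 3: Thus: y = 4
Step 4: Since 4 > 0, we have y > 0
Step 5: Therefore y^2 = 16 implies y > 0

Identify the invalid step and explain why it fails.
Step 2: Taking square root: y = sqrt(16)

Step 2 takes the square root and assumes the positive root only. The equation y^2 = 16 actually has two solutions: y = 4 and y = -4. The proof silently assumes y > 0 without justification, then uses this assumption to conclude y > 0, which is circular. The counterexample y = -4 shows the claim is false.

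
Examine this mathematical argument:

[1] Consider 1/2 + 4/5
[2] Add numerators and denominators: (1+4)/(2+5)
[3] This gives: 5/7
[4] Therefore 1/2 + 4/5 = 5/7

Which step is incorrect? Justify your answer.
Step 2: Add numerators and denominators: (1+4)/(2+5)

Step 2 incorrectly adds fractions by separately adding numerators and denominators. This is wrong. The correct method requires a common denominator: 1/2 + 4/5 = (1×5 + 4×2)/(2×5) = 13/10 = 13/10. The method used gives 5/7, which is different.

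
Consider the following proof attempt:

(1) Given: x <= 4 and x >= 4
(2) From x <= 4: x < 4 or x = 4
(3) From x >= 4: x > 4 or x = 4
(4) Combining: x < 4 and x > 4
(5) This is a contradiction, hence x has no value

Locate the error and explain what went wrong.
Step 4: Combining: x < 4 and x > 4

Step 4 incorrectly combines the conditions. From x <= 4 and x >= 4, the intersection is x = 4. The error treats the 'or' cases as 'and' requirements. The correct conclusion is that x = 4 is the unique solution, not that no solution exists.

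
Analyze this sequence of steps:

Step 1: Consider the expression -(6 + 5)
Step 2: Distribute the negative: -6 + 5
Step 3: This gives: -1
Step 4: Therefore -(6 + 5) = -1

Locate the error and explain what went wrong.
Step 2: Distribute the negative: -6 + 5

Step 2 incorrectly distributes the negative sign. The correct distribution is -(6 + 5) = -6 - 5 = -11. The negative must be applied to both terms, not just the first. The error treats -(6 + 5) as -6 + 5, which equals -1 instead of -11.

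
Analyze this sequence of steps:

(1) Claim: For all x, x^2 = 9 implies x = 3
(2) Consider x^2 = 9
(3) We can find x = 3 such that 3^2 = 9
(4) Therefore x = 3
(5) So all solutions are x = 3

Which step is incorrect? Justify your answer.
Step 4: Therefore x = 3

Step 4 incorrectly concludes that x = 3 is the only solution. The proof shows that x = 3 is A solution (existence), but does not show it is the ONLY solution (uniqueness). In fact, x = -3 is also a solution since (-3)^2 = 9. Finding one solution doesn't prove there are no others.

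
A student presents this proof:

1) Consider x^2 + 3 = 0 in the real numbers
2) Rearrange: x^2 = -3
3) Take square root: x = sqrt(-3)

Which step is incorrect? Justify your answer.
Step 3: Take square root: x = sqrt(-3)

Step 3 takes the square root of -3, which is negative. In the real number system, the square root of a negative number is undefined. The equation x^2 + 3 = 0 has no real solutions. Square roots of negative numbers only exist in the complex numbers.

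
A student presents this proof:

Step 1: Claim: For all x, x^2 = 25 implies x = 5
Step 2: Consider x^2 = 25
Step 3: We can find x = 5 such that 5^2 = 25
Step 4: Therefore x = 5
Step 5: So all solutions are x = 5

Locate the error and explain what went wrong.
Step 4: Therefore x = 5

Step 4 incorrectly concludes that x = 5 is the only solution. The proof shows that x = 5 is A solution (existence), but does not show it is the ONLY solution (uniqueness). In fact, x = -5 is also a solution since (-5)^2 = 25. Finding one solution doesn't prove there are no others.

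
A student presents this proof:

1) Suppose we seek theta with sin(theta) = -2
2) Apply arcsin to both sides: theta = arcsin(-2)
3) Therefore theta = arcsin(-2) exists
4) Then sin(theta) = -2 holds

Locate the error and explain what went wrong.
Step 2: Apply arcsin to both sides: theta = arcsin(-2)

Step 2 applies arcsin to -2. However, arcsin(x) is only defined for x in [-1, 1] because sin(theta) can only produce values in that range. Since |-2| > 1, arcsin(-2) is undefined. There is no angle whose sine equals -2.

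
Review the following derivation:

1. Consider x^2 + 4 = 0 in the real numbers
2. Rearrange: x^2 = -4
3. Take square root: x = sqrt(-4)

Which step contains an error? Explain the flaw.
Step 3: Take square root: x = sqrt(-4)

Step 3 takes the square root of -4, which is negative. In the real number system, the square root of a negative number is undefined. The equation x^2 + 4 = 0 has no real solutions. Square roots of negative numbers only exist in the complex numbers.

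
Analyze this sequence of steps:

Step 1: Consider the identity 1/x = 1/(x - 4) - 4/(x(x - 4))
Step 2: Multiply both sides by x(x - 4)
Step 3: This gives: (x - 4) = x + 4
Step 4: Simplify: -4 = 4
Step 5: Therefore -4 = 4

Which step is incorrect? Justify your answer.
Step 3: This gives: (x - 4) = x + 4

Step 3 makes a sign error when clearing denominators. Multiplying -4/(x(x - 4)) by x(x - 4) gives -4, not +4. The correct result is (x - 4) = x - 4, which is trivially true, not (x - 4) = x + 4. (Step 1 is a valid identity: 1/(x - 4) - 4/(x(x - 4)) = (x - 4)/(x(x - 4)) = 1/x.)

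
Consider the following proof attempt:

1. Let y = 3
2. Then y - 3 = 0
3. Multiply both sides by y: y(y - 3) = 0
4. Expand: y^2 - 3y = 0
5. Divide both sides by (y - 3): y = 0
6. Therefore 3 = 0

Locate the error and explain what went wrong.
Step 5: Divide both sides by (y - 3): y = 0

Step 5 divides both sides by (y - 3). However, since y = 3, we have (y - 3) = 0. Division by zero is undefined, making this step invalid.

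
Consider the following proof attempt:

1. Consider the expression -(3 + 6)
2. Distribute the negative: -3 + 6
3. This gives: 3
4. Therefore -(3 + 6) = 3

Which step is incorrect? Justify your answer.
Step 2: Distribute the negative: -3 + 6

Step 2 incorrectly distributes the negative sign. The correct distribution is -(3 + 6) = -3 - 6 = -9. The negative must be applied to both terms, not just the first. The error treats -(3 + 6) as -3 + 6, which equals 3 instead of -9.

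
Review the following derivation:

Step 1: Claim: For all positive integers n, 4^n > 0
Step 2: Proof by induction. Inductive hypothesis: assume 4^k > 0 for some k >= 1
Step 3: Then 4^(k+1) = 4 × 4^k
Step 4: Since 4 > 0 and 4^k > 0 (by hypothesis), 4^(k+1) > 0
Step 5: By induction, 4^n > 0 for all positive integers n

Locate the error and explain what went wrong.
Step 5: By induction, 4^n > 0 for all positive integers n

Step 5 concludes the proof by induction, but no base case was ever established. A valid induction proof requires: (1) a base case proving 4^1 > 0, and (2) an inductive step showing IF 4^k > 0 THEN 4^(k+1) > 0. Steps 2-4 correctly establish the inductive step, but without the base case the conclusion in step 5 does not follow.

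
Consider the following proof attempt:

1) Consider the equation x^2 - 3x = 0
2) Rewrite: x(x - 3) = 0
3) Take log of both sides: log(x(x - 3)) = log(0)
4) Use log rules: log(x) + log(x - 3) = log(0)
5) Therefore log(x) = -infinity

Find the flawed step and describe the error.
Step 3: Take log of both sides: log(x(x - 3)) = log(0)

Step 3 takes the logarithm of both sides, resulting in log(0) on the right side. The logarithm is only defined for positive numbers; log(0) is undefined (approaches negative infinity). This operation is invalid.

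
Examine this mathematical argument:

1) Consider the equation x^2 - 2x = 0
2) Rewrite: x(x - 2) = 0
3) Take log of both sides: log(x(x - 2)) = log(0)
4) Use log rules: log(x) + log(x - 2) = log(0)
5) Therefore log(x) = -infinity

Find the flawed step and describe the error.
Step 3: Take log of both sides: log(x(x - 2)) = log(0)

Step 3 takes the logarithm of both sides, resulting in log(0) on the right side. The logarithm is only defined for positive numbers; log(0) is undefined (approaches negative infinity). This operation is invalid.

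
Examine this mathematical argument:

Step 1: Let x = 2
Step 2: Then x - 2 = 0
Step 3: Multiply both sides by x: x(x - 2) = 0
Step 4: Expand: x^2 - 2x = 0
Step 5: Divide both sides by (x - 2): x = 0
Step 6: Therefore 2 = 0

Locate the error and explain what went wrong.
Step 5: Divide both sides by (x - 2): x = 0

Step 5 divides both sides by (x - 2). However, since x = 2, we have (x - 2) = 0. Division by zero is undefined, making this step invalid.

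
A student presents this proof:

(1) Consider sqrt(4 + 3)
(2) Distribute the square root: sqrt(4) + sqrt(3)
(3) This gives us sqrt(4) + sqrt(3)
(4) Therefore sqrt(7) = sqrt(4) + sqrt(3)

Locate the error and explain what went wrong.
Step 2: Distribute the square root: sqrt(4) + sqrt(3)

Step 2 incorrectly 'distributes' the square root over addition. The square root function does not distribute: sqrt(a + b) ≠ sqrt(a) + sqrt(b). In fact, sqrt(4 + 3) = sqrt(7) ≈ 2.6458, while sqrt(4) + sqrt(3) ≈ 3.7321.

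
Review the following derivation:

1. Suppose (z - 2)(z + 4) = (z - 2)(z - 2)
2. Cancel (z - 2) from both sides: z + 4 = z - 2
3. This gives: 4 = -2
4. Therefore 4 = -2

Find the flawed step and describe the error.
Step 2: Cancel (z - 2) from both sides: z + 4 = z - 2

Step 2 cancels (z - 2) from both sides. This is only valid if (z - 2) ≠ 0, i.e., z ≠ 2. When z = 2, both sides equal zero regardless of the other factors. The correct approach requires considering z = 2 as a separate case.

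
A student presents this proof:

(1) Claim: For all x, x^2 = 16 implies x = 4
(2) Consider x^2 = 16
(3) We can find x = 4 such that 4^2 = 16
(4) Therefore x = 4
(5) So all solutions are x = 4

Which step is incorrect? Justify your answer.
Step 4: Therefore x = 4

Step 4 incorrectly concludes that x = 4 is the only solution. The proof shows that x = 4 is A solution (existence), but does not show it is the ONLY solution (uniqueness). In fact, x = -4 is also a solution since (-4)^2 = 16. Finding one solution doesn't prove there are no others.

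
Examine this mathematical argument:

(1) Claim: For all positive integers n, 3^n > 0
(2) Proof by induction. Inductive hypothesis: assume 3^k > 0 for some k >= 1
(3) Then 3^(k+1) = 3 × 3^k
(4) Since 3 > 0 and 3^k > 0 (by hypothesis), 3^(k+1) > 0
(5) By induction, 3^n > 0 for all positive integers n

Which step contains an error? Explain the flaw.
Step 5: By induction, 3^n > 0 for all positive integers n

Step 5 concludes the proof by induction, but no base case was ever established. A valid induction proof requires: (1) a base case proving 3^1 > 0, and (2) an inductive step showing IF 3^k > 0 THEN 3^(k+1) > 0. Steps 2-4 correctly establish the inductive step, but without the base case the conclusion in step 5 does not follow.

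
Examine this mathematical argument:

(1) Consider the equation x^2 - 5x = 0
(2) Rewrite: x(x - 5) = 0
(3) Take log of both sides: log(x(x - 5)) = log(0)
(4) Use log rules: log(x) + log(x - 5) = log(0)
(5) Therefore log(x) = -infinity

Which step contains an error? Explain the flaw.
Step 3: Take log of both sides: log(x(x - 5)) = log(0)

Step 3 takes the logarithm of both sides, resulting in log(0) on the right side. The logarithm is only defined for positive numbers; log(0) is undefined (approaches negative infinity). This operation is invalid.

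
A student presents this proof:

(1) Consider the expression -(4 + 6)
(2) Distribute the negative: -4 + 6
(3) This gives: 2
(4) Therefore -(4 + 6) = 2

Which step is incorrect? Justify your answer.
Step 2: Distribute the negative: -4 + 6

Step 2 incorrectly distributes the negative sign. The correct distribution is -(4 + 6) = -4 - 6 = -10. The negative must be applied to both terms, not just the first. The error treats -(4 + 6) as -4 + 6, which equals 2 instead of -10.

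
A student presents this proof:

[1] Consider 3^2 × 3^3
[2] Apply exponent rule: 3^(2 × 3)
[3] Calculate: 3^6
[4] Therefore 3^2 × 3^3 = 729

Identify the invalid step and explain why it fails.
Step 2: Apply exponent rule: 3^(2 × 3)

Step 2 incorrectly states that a^b × a^c = a^(b×c). The correct rule is a^b × a^c = a^(b+c). The actual value is 3^2 × 3^3 = 3^5 = 243, not 3^6 = 729.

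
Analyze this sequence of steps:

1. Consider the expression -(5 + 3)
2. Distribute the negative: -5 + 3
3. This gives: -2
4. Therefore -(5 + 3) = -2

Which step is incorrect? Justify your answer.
Step 2: Distribute the negative: -5 + 3

Step 2 incorrectly distributes the negative sign. The correct distribution is -(5 + 3) = -5 - 3 = -8. The negative must be applied to both terms, not just the first. The error treats -(5 + 3) as -5 + 3, which equals -2 instead of -8.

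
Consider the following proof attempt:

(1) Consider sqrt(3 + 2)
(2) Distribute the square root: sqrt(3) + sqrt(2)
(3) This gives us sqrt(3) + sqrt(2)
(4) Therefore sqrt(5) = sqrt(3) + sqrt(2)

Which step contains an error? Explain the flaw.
Step 2: Distribute the square root: sqrt(3) + sqrt(2)

Step 2 incorrectly 'distributes' the square root over addition. The square root function does not distribute: sqrt(a + b) ≠ sqrt(a) + sqrt(b). In fact, sqrt(3 + 2) = sqrt(5) ≈ 2.2361, while sqrt(3) + sqrt(2) ≈ 3.1463.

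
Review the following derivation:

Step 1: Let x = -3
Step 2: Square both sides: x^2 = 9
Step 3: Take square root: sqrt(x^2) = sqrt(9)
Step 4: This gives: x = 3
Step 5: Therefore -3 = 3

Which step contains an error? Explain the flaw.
Step 4: This gives: x = 3

Step 4 incorrectly states that sqrt(x^2) = x. The correct identity is sqrt(x^2) = |x|. Since x = -3 < 0, we have sqrt(x^2) = |-3| = 3, not x = -3.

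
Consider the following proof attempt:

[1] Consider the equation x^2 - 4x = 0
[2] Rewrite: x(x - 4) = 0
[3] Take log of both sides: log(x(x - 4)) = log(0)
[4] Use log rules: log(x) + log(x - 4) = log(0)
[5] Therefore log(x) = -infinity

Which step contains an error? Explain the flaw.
Step 3: Take log of both sides: log(x(x - 4)) = log(0)

Step 3 takes the logarithm of both sides, resulting in log(0) on the right side. The logarithm is only defined for positive numbers; log(0) is undefined (approaches negative infinity). This operation is invalid.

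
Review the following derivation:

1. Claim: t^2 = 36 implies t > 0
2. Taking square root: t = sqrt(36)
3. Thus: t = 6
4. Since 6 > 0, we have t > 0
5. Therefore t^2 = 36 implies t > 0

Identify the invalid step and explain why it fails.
Step 2: Taking square root: t = sqrt(36)

Step 2 takes the square root and assumes the positive root only. The equation t^2 = 36 actually has two solutions: t = 6 and t = -6. The proof silently assumes t > 0 without justification, then uses this assumption to conclude t > 0, which is circular. The counterexample t = -6 shows the claim is false.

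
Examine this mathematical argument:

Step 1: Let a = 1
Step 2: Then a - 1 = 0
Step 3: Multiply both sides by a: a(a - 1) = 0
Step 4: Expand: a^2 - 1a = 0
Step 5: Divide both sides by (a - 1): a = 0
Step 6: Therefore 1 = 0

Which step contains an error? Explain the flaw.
Step 5: Divide both sides by (a - 1): a = 0

Step 5 divides both sides by (a - 1). However, since a = 1, we have (a - 1) = 0. Division by zero is undefined, making this step invalid.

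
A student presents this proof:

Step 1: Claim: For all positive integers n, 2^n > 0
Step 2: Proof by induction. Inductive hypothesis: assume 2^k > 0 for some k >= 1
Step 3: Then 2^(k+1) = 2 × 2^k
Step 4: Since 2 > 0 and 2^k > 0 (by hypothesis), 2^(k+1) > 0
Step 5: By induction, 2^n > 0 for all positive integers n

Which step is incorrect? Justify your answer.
Step 5: By induction, 2^n > 0 for all positive integers n

Step 5 concludes the proof by induction, but no base case was ever established. A valid induction proof requires: (1) a base case proving 2^1 > 0, and (2) an inductive step showing IF 2^k > 0 THEN 2^(k+1) > 0. Steps 2-4 correctly establish the inductive step, but without the base case the conclusion in step 5 does not follow.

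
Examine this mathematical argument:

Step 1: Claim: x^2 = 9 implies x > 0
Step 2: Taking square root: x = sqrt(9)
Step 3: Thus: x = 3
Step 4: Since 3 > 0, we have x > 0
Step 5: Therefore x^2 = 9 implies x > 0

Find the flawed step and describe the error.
Step 2: Taking square root: x = sqrt(9)

Step 2 takes the square root and assumes the positive root only. The equation x^2 = 9 actually has two solutions: x = 3 and x = -3. The proof silently assumes x > 0 without justification, then uses this assumption to conclude x > 0, which is circular. The counterexample x = -3 shows the claim is false.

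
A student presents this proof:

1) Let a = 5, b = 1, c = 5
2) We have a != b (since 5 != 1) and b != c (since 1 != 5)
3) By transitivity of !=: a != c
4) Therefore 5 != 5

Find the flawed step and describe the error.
Step 3: By transitivity of !=: a != c

Step 3 incorrectly applies transitivity to the '!=' relation. Transitivity states: if a R b and b R c, then a R c. However, '!=' is not transitive. Counterexample: 5 != 1 and 1 != 5, but 5 = 5 (both equal 5). Transitivity holds for relations like <, <=, =, but not for !=.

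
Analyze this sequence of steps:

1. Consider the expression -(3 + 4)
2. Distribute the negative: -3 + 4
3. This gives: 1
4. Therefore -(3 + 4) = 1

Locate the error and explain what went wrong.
Step 2: Distribute the negative: -3 + 4

Step 2 incorrectly distributes the negative sign. The correct distribution is -(3 + 4) = -3 - 4 = -7. The negative must be applied to both terms, not just the first. The error treats -(3 + 4) as -3 + 4, which equals 1 instead of -7.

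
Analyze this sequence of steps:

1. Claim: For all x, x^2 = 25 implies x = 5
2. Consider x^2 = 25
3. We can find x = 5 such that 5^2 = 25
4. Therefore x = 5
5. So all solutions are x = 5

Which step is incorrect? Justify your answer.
Step 4: Therefore x = 5

Step 4 incorrectly concludes that x = 5 is the only solution. The proof shows that x = 5 is A solution (existence), but does not show it is the ONLY solution (uniqueness). In fact, x = -5 is also a solution since (-5)^2 = 25. Finding one solution doesn't prove there are no others.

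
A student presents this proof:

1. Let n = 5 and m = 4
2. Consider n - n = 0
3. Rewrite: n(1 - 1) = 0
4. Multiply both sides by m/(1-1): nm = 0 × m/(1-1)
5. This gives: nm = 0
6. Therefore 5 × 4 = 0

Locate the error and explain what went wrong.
Step 4: Multiply both sides by m/(1-1): nm = 0 × m/(1-1)

Step 4 multiplies both sides by m/(1-1). However, 1-1 = 0, so this is multiplication by m/0, which is undefined. We cannot multiply by an undefined expression.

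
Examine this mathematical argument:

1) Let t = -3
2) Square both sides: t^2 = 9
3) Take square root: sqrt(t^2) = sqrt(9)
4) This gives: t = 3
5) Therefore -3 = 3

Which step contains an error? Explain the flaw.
Step 4: This gives: t = 3

Step 4 incorrectly states that sqrt(t^2) = t. The correct identity is sqrt(t^2) = |t|. Since t = -3 < 0, we have sqrt(t^2) = |-3| = 3, not t = -3.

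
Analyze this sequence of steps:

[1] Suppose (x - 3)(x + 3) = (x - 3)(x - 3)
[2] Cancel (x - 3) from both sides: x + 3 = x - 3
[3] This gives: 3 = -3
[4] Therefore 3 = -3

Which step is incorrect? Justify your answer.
Step 2: Cancel (x - 3) from both sides: x + 3 = x - 3

Step 2 cancels (x - 3) from both sides. This is only valid if (x - 3) ≠ 0, i.e., x ≠ 3. When x = 3, both sides equal zero regardless of the other factors. The correct approach requires considering x = 3 as a separate case.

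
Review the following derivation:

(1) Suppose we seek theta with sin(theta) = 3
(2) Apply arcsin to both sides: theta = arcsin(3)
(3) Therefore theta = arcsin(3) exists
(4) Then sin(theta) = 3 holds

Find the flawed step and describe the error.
Step 2: Apply arcsin to both sides: theta = arcsin(3)

Step 2 applies arcsin to 3. However, arcsin(x) is only defined for x in [-1, 1] because sin(theta) can only produce values in that range. Since |3| > 1, arcsin(3) is undefined. There is no angle whose sine equals 3.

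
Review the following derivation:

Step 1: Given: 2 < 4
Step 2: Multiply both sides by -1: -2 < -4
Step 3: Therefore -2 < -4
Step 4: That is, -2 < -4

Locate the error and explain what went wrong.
Step 2: Multiply both sides by -1: -2 < -4

Step 2 multiplies both sides by -1 but fails to reverse the inequality sign. When multiplying (or dividing) an inequality by a negative number, the direction must be reversed. Since 2 < 4, we should get -2 > -4, i.e., -2 > -4.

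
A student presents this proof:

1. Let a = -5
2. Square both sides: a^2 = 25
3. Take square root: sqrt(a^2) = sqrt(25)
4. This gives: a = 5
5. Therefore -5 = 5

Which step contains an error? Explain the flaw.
Step 4: This gives: a = 5

Step 4 incorrectly states that sqrt(a^2) = a. The correct identity is sqrt(a^2) = |a|. Since a = -5 < 0, we have sqrt(a^2) = |-5| = 5, not a = -5.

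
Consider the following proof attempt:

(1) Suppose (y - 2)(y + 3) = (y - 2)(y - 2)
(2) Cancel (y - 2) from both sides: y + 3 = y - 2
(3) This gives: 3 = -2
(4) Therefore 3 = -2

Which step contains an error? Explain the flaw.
Step 2: Cancel (y - 2) from both sides: y + 3 = y - 2

Step 2 cancels (y - 2) from both sides. This is only valid if (y - 2) ≠ 0, i.e., y ≠ 2. When y = 2, both sides equal zero regardless of the other factors. The correct approach requires considering y = 2 as a separate case.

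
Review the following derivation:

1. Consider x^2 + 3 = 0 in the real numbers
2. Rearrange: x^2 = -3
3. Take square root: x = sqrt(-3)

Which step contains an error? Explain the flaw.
Step 3: Take square root: x = sqrt(-3)

Step 3 takes the square root of -3, which is negative. In the real number system, the square root of a negative number is undefined. The equation x^2 + 3 = 0 has no real solutions. Square roots of negative numbers only exist in the complex numbers.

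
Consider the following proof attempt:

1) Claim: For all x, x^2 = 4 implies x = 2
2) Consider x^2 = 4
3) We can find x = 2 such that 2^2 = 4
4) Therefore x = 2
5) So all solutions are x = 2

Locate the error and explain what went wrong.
Step 4: Therefore x = 2

Step 4 incorrectly concludes that x = 2 is the only solution. The proof shows that x = 2 is A solution (existence), but does not show it is the ONLY solution (uniqueness). In fact, x = -2 is also a solution since (-2)^2 = 4. Finding one solution doesn't prove there are no others.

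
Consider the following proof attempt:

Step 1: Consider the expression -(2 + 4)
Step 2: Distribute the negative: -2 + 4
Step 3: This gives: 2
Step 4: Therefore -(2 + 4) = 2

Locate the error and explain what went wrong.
Step 2: Distribute the negative: -2 + 4

Step 2 incorrectly distributes the negative sign. The correct distribution is -(2 + 4) = -2 - 4 = -6. The negative must be applied to both terms, not just the first. The error treats -(2 + 4) as -2 + 4, which equals 2 instead of -6.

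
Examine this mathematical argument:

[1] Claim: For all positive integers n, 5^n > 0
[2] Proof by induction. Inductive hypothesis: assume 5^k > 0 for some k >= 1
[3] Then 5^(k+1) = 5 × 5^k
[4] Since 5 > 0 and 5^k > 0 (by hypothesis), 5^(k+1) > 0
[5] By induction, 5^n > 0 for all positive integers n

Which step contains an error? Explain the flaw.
Step 5: By induction, 5^n > 0 for all positive integers n

Step 5 concludes the proof by induction, but no base case was ever established. A valid induction proof requires: (1) a base case proving 5^1 > 0, and (2) an inductive step showing IF 5^k > 0 THEN 5^(k+1) > 0. Steps 2-4 correctly establish the inductive step, but without the base case the conclusion in step 5 does not follow.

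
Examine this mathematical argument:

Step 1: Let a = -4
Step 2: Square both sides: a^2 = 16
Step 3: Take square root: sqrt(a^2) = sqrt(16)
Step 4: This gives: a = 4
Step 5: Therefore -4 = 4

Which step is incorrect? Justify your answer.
Step 4: This gives: a = 4

Step 4 incorrectly states that sqrt(a^2) = a. The correct identity is sqrt(a^2) = |a|. Since a = -4 < 0, we have sqrt(a^2) = |-4| = 4, not a = -4.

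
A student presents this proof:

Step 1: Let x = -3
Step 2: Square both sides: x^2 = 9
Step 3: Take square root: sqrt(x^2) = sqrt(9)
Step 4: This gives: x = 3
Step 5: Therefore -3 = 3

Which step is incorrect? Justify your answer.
Step 4: This gives: x = 3

Step 4 incorrectly states that sqrt(x^2) = x. The correct identity is sqrt(x^2) = |x|. Since x = -3 < 0, we have sqrt(x^2) = |-3| = 3, not x = -3.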